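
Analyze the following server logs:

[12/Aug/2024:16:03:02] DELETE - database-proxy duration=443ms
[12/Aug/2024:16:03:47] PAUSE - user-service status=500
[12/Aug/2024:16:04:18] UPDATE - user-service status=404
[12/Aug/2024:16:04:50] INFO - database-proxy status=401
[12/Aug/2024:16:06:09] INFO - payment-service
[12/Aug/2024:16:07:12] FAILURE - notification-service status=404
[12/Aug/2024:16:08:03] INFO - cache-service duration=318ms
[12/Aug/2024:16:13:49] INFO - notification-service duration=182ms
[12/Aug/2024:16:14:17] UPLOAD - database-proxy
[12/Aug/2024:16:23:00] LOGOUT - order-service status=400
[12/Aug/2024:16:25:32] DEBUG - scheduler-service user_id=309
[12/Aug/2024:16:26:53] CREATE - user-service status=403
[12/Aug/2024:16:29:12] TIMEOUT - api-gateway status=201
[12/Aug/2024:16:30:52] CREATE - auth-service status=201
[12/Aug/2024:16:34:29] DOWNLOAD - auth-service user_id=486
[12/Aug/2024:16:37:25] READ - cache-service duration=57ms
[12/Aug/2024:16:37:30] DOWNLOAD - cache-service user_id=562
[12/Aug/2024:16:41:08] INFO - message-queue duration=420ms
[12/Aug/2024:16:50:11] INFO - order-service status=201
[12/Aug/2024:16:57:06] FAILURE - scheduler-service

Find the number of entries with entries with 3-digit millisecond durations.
4

To find matching entries:

1. Pattern to match: entries with 3-digit millisecond durations
2. Scan each log entry for the pattern
3. Count matches: 4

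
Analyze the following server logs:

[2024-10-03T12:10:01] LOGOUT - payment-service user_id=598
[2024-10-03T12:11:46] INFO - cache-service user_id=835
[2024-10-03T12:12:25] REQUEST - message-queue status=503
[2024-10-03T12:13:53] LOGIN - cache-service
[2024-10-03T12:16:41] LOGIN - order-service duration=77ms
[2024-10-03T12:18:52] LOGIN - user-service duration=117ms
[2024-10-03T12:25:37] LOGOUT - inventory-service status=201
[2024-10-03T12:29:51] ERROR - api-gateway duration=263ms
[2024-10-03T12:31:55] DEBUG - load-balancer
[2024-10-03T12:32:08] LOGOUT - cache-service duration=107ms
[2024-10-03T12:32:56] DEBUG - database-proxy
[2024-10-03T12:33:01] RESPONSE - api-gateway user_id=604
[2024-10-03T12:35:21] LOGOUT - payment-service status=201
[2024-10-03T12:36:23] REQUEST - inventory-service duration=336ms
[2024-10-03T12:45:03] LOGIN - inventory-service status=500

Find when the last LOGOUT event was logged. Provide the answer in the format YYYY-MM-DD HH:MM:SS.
2024-10-03 12:35:21

To find the last event:

1. Filter for all LOGOUT events
2. Sort by timestamp
3. Select the last one
4. Timestamp: 2024-10-03 12:35:21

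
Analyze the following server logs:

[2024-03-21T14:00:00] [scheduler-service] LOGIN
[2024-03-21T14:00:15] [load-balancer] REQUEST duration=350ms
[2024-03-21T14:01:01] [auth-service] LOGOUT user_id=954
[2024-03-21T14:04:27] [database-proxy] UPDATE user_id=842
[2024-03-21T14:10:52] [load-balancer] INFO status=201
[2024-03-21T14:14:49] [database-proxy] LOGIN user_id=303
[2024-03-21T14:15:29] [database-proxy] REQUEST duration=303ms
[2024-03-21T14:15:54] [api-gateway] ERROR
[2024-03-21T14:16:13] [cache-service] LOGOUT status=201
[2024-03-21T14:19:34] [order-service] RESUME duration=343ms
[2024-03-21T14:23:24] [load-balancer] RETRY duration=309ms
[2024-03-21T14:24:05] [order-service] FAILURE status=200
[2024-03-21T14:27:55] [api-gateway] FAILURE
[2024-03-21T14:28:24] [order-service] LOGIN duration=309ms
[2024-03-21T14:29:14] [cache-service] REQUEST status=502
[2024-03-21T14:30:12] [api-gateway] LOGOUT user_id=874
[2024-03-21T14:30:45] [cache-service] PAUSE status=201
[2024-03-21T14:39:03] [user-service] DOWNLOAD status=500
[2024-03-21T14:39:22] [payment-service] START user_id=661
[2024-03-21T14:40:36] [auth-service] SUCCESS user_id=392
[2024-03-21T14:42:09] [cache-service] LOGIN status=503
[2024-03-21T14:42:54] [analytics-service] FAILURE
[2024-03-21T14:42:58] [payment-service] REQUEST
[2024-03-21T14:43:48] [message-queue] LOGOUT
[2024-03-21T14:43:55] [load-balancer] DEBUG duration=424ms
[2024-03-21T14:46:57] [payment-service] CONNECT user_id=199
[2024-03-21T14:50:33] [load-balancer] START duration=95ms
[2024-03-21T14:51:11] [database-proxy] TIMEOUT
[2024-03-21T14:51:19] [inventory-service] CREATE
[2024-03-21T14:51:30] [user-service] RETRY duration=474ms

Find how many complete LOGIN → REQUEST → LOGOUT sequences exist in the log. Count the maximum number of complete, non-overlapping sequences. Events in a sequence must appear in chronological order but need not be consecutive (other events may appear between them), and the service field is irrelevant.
4

To count sequences:

1. Look for pattern: LOGIN → REQUEST → LOGOUT
2. Greedily scan the log in chronological order, matching each sequence element in turn (ignoring service)
3. Each time the full pattern completes, increment the count and restart matching from the next event
4. Complete non-overlapping sequences found: 4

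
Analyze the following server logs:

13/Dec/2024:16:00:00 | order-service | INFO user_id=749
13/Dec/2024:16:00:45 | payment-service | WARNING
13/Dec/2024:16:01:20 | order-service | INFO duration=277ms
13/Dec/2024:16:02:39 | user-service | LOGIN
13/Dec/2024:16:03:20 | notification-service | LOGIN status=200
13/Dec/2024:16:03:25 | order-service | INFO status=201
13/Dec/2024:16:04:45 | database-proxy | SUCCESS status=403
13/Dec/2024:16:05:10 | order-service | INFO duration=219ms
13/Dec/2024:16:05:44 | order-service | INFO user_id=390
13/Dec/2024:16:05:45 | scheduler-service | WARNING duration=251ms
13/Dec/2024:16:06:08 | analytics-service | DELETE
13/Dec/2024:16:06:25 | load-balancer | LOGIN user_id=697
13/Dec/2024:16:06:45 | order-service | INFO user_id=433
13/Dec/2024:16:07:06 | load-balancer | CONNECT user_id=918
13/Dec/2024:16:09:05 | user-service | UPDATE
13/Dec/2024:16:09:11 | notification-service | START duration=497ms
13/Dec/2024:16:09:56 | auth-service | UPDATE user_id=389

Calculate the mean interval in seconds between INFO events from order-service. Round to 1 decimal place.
81.0

To calculate average interval:

1. Find all INFO events for order-service in order
2. Calculate time gaps between consecutive events
3. Compute mean of gaps: 405 / 5 = 81.0 seconds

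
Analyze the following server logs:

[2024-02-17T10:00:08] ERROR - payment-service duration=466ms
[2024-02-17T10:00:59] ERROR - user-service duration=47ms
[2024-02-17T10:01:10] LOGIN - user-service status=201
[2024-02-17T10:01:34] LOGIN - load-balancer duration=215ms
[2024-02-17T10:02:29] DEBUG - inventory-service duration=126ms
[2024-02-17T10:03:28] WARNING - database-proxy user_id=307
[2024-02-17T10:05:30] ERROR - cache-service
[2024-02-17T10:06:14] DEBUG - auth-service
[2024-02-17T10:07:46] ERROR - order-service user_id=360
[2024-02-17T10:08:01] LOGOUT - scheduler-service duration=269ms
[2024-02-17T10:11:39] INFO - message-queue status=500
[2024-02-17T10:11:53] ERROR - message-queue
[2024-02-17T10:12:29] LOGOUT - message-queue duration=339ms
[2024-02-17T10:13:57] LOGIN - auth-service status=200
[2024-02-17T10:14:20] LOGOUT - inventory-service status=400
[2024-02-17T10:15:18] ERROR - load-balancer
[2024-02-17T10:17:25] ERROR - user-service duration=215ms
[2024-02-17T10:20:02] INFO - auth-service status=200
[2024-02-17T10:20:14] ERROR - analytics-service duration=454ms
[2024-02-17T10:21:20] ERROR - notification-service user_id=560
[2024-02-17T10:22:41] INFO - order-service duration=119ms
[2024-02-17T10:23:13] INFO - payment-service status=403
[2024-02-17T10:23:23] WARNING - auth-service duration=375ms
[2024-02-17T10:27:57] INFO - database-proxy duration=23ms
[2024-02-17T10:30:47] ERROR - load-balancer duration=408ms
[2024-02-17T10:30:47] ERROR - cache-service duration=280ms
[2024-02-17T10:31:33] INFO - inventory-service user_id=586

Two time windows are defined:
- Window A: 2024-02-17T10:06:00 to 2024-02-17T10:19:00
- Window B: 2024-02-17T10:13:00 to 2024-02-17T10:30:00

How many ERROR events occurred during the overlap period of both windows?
2

To find overlap events:

1. Window A: 2024-02-17T10:06:00 to 2024-02-17T10:19:00
2. Window B: 2024-02-17T10:13:00 to 2024-02-17T10:30:00
3. Overlap period: 2024-02-17T10:13:00 to 2024-02-17T10:19:00
4. Count ERROR events in overlap: 2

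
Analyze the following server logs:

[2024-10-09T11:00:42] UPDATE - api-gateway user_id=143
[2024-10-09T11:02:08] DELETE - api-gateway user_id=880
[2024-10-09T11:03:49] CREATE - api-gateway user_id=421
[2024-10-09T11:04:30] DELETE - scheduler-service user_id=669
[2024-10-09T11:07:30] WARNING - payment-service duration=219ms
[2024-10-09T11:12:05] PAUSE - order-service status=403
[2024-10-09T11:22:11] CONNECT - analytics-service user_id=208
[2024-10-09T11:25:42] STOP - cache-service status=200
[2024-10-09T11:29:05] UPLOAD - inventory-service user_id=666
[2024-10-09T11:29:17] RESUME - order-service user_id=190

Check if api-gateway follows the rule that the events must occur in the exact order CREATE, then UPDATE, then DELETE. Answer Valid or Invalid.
Invalid

To validate ordering:

1. Required order: CREATE → UPDATE → DELETE
2. Rule: the events must occur in the exact order CREATE, then UPDATE, then DELETE
3. Check actual order of events for api-gateway
4. Result: Invalid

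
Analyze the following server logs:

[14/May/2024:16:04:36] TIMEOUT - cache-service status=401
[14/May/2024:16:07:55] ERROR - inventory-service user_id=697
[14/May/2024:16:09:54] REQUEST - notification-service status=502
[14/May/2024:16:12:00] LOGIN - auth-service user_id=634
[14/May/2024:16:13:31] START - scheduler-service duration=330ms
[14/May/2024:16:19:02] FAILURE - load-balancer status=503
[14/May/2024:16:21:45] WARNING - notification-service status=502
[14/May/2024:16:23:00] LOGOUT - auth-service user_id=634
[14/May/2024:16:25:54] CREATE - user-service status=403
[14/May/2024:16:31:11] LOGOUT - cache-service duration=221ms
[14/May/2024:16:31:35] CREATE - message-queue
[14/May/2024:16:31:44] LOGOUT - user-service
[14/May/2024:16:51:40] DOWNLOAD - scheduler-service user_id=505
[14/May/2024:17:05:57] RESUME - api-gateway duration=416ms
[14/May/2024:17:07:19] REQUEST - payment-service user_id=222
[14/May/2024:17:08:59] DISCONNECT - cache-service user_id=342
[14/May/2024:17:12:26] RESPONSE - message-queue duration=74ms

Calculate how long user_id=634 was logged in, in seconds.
660

To calculate session duration:

1. Find LOGIN event for user_id=634: 14/May/2024:16:12:00
2. Find LOGOUT event for user_id=634: 14/May/2024:16:23:00
3. Session duration: 14/May/2024:16:23:00 - 14/May/2024:16:12:00 = 660 seconds (11 minutes)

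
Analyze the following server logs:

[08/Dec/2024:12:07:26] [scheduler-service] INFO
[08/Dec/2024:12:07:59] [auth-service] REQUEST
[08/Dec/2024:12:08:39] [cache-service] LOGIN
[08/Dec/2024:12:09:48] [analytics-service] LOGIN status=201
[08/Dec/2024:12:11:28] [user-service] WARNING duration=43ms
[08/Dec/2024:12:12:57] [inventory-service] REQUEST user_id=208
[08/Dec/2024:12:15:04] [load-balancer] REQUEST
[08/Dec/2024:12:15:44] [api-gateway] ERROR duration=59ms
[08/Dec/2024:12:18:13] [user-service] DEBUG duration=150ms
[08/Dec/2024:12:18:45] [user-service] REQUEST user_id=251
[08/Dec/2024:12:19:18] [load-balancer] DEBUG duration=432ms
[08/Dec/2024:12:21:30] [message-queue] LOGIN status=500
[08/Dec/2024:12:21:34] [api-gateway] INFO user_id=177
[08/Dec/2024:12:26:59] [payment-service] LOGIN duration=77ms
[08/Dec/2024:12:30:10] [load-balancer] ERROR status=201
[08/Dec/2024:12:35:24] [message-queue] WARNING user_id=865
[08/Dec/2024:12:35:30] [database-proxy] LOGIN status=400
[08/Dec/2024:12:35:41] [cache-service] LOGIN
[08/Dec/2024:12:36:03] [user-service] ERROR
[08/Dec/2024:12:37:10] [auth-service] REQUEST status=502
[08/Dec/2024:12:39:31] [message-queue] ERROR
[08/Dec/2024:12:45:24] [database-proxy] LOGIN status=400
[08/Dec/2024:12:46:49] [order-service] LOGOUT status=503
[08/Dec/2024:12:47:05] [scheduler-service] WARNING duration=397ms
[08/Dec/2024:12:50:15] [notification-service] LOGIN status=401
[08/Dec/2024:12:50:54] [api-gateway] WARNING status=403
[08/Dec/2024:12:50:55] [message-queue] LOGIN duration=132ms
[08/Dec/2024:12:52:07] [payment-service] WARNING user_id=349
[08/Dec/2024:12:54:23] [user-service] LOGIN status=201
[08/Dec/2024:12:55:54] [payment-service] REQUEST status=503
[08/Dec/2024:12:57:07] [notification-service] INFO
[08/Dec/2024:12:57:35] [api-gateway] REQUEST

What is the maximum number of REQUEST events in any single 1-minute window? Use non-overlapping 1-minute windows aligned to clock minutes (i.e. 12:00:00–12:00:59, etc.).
1

To find the burst window:

1. Divide the log period into non-overlapping 1-minute windows starting at 12:00
2. Count REQUEST events in each window
3. Find the window with maximum count
4. Maximum events in a window: 1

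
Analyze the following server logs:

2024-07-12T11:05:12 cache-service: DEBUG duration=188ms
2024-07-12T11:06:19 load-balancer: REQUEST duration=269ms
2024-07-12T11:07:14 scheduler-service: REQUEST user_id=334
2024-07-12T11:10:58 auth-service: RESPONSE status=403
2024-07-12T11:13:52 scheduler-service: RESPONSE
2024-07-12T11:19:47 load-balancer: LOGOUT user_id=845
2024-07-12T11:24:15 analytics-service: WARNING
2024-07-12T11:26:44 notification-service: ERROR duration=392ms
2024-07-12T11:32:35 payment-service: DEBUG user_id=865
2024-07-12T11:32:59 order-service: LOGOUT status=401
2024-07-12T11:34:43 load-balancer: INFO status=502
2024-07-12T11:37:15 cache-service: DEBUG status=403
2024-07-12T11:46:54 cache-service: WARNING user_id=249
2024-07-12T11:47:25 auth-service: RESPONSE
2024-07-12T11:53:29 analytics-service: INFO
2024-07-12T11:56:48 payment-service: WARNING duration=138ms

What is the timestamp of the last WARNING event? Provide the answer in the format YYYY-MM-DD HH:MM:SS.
2024-07-12 11:56:48

To find the last event:

1. Filter for all WARNING events
2. Sort by timestamp
3. Select the last one
4. Timestamp: 2024-07-12 11:56:48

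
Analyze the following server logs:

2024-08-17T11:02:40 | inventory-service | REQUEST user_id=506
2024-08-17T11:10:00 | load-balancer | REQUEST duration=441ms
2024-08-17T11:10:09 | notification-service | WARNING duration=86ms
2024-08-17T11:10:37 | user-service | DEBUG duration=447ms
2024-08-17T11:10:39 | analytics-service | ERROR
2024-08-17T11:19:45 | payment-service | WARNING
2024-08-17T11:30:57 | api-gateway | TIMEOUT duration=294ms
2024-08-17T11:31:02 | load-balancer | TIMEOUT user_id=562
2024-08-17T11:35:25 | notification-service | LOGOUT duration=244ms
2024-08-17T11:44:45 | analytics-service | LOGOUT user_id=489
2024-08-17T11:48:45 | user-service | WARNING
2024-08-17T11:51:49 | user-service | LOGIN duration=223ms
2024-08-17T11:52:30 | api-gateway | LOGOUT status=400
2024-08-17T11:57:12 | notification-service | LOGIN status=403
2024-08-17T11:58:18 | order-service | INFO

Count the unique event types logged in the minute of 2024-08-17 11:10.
4

To count unique event types:

1. Filter events in the minute starting at 2024-08-17 11:10
2. Extract event types from matching entries
3. Count unique types: 4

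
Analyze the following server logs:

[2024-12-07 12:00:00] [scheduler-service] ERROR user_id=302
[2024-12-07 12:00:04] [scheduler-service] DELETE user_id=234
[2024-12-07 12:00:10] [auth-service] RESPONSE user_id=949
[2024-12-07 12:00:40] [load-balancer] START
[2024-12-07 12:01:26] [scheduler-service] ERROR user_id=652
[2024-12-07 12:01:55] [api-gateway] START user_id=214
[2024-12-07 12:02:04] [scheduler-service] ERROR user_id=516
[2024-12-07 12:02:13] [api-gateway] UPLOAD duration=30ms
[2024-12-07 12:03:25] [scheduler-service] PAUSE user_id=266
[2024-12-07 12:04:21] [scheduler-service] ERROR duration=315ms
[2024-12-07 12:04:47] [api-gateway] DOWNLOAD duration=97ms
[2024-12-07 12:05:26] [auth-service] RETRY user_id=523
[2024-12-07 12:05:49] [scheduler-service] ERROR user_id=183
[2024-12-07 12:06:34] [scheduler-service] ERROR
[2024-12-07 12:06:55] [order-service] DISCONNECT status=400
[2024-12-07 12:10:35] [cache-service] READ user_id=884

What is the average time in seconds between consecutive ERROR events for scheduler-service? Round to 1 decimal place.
78.8

To calculate average interval:

1. Find all ERROR events for scheduler-service in order
2. Calculate time gaps between consecutive events
3. Compute mean of gaps: 394 / 5 = 78.8 seconds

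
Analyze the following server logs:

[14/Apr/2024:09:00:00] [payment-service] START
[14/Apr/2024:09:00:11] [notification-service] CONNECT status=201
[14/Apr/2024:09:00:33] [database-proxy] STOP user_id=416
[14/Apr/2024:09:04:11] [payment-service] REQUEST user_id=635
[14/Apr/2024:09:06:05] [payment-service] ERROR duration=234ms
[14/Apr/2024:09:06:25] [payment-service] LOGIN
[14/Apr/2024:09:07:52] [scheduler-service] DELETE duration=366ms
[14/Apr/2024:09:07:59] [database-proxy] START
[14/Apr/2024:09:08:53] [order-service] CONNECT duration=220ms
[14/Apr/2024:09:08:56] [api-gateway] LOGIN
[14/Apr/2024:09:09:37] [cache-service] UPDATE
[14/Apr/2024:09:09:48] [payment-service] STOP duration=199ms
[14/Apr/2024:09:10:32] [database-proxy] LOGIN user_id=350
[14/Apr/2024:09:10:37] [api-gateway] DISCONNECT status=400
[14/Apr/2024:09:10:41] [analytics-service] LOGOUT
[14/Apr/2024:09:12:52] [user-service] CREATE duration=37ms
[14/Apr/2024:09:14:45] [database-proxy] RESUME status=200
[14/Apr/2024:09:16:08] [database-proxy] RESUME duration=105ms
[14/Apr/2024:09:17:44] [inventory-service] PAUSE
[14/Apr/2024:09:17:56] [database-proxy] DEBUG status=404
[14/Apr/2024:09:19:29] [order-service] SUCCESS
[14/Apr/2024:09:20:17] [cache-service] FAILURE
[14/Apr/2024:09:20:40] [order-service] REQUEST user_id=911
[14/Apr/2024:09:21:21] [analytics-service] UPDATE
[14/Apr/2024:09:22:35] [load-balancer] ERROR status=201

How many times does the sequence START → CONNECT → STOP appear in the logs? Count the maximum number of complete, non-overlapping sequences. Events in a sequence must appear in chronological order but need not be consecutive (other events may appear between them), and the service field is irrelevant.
2

To count sequences:

1. Look for pattern: START → CONNECT → STOP
2. Greedily scan the log in chronological order, matching each sequence element in turn (ignoring service)
3. Each time the full pattern completes, increment the count and restart matching from the next event
4. Complete non-overlapping sequences found: 2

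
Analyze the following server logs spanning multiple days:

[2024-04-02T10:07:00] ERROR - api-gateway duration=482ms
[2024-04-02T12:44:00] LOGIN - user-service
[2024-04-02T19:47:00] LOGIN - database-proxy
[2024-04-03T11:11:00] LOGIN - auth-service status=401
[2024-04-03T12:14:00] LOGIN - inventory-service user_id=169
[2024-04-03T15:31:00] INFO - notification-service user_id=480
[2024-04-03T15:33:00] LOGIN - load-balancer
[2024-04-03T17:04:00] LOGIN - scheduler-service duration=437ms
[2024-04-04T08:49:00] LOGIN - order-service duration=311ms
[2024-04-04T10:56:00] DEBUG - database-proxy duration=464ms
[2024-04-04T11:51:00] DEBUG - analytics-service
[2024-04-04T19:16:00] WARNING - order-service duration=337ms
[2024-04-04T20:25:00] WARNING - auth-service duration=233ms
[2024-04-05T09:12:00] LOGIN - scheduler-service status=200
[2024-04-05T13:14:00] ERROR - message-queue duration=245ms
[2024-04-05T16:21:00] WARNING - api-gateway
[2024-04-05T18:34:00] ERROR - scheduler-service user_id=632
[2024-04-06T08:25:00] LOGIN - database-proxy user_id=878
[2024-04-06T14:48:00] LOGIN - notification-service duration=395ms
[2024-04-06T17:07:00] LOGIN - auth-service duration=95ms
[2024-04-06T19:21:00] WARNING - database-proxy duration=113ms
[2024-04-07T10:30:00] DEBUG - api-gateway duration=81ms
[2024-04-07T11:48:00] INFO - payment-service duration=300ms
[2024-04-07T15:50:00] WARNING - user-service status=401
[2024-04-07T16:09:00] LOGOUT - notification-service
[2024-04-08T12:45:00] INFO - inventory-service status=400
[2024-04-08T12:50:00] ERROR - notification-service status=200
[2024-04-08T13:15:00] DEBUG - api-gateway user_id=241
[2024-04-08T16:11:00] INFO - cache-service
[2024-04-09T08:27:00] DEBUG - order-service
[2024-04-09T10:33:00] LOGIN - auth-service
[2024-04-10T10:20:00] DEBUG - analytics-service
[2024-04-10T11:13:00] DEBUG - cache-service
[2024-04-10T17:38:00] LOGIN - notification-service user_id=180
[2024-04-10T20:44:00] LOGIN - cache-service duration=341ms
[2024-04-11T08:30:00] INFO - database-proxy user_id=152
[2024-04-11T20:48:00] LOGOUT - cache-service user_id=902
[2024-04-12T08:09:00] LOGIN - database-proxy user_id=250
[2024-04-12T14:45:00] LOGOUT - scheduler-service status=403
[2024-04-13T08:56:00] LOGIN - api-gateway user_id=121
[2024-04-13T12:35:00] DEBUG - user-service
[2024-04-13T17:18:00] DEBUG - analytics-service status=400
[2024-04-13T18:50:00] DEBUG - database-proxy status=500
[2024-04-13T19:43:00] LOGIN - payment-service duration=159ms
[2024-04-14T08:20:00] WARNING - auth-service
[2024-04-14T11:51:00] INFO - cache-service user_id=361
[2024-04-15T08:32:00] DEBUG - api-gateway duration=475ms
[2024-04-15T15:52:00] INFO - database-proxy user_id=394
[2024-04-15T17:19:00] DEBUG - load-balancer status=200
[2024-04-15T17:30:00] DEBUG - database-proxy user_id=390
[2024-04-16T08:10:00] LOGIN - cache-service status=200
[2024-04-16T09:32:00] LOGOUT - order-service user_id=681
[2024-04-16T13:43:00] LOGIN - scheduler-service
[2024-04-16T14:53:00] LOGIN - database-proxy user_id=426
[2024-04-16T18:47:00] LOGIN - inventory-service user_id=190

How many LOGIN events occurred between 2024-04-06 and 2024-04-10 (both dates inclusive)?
6

To filter by date range:

1. Date range: 2024-04-06 through 2024-04-10, both dates inclusive
2. Filter for LOGIN events whose date falls in this range
3. Count matching events: 6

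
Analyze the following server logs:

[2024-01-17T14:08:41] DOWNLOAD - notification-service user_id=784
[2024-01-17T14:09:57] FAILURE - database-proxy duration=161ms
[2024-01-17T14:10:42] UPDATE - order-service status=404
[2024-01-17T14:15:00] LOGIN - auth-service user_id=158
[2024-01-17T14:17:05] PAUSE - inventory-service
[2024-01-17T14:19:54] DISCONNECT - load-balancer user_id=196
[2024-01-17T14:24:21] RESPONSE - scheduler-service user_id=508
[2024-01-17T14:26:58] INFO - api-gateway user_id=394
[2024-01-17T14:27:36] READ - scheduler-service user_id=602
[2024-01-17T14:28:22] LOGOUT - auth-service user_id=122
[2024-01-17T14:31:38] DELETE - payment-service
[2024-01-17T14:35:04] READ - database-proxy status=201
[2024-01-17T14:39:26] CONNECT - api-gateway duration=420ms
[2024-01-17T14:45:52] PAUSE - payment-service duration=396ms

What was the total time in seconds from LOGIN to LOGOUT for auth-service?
802

To calculate state duration:

1. Find LOGIN event for auth-service: 2024-01-17T14:15:00
2. Find LOGOUT event for auth-service: 2024-01-17T14:28:22
3. Calculate duration: 2024-01-17T14:28:22 - 2024-01-17T14:15:00 = 802 seconds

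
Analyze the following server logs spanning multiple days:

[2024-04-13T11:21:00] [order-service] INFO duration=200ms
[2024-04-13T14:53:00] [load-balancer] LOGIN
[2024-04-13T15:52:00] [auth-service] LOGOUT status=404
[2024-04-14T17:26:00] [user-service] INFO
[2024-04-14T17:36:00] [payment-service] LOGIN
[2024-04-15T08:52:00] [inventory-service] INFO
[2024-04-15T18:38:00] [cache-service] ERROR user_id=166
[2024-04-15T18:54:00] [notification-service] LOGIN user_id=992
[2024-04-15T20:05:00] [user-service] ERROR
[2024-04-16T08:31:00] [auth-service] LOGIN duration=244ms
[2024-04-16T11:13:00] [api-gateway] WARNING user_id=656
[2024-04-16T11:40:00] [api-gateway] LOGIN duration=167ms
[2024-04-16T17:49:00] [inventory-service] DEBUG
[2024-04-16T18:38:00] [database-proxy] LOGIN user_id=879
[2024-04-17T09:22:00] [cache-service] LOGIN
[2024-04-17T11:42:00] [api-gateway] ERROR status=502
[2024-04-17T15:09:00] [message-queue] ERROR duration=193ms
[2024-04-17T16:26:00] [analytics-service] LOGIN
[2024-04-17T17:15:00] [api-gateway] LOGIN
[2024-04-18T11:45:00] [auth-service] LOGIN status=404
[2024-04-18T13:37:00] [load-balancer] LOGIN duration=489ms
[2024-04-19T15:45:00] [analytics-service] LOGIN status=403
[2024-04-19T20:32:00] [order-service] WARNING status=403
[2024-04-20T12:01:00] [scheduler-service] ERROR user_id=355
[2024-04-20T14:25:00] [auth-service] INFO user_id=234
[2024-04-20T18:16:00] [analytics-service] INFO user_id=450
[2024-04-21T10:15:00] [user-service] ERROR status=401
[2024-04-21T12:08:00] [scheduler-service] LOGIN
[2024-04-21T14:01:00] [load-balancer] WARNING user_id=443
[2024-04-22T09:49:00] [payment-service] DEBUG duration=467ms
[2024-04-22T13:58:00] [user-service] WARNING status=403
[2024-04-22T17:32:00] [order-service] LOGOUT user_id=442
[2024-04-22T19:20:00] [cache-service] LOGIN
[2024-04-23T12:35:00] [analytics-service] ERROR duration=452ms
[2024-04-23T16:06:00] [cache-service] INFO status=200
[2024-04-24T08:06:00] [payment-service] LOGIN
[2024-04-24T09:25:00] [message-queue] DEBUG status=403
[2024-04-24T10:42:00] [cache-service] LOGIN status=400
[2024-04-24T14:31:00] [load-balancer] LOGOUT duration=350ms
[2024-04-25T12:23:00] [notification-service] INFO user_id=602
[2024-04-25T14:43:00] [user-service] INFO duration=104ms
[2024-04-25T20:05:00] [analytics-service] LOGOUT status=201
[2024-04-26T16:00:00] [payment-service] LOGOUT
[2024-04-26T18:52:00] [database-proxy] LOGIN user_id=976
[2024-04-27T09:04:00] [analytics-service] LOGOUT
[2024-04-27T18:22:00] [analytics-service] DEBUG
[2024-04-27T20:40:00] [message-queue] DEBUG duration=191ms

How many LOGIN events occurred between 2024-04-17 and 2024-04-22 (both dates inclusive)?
8

To filter by date range:

1. Date range: 2024-04-17 through 2024-04-22, both dates inclusive
2. Filter for LOGIN events whose date falls in this range
3. Count matching events: 8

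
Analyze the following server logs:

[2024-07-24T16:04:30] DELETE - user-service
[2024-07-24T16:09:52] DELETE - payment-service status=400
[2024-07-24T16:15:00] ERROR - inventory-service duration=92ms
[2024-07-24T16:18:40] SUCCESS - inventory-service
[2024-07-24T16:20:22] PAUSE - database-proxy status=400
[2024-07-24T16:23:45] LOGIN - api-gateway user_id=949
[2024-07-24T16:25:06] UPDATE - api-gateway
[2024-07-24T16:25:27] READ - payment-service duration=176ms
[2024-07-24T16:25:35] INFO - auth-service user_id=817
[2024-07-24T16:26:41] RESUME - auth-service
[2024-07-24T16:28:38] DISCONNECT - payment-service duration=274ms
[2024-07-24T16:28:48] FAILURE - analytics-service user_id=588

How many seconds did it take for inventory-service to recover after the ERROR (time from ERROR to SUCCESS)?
220

To calculate recovery time:

1. Find ERROR event for inventory-service: 2024-07-24T16:15:00
2. Find next SUCCESS event for inventory-service: 2024-07-24T16:18:40
3. Recovery time: 2024-07-24T16:18:40 - 2024-07-24T16:15:00 = 220 seconds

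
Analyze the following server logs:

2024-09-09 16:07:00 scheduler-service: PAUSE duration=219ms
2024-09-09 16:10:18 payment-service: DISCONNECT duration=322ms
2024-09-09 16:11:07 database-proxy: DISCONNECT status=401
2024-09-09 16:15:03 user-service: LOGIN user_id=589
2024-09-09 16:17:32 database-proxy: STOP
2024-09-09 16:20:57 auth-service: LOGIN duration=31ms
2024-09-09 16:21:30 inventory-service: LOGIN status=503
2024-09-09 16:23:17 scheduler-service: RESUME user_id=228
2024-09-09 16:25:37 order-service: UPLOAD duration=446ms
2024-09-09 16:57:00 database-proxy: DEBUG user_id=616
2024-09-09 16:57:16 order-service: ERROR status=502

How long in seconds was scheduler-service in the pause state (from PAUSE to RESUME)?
977

To calculate state duration:

1. Find PAUSE event for scheduler-service: 2024-09-09 16:07:00
2. Find RESUME event for scheduler-service: 2024-09-09 16:23:17
3. Calculate duration: 2024-09-09 16:23:17 - 2024-09-09 16:07:00 = 977 seconds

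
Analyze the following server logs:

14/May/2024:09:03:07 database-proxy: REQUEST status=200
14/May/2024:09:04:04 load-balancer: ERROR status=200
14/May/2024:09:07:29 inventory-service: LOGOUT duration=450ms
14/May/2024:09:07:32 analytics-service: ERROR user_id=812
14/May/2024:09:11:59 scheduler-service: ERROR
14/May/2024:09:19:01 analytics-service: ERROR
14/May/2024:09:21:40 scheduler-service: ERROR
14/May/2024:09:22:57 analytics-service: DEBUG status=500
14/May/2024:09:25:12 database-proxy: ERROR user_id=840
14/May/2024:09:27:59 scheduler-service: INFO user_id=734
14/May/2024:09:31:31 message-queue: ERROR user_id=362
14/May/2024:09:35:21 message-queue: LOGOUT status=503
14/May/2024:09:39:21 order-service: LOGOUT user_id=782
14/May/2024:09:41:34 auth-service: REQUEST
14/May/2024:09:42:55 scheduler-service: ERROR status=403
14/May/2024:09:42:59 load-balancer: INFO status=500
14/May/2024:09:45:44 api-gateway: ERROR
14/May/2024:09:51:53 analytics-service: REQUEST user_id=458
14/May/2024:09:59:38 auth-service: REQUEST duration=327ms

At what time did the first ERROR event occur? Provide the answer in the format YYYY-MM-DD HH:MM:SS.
2024-05-14 09:04:04

To find the first event:

1. Filter for all ERROR events
2. Sort by timestamp
3. Select the first one
4. Timestamp: 2024-05-14 09:04:04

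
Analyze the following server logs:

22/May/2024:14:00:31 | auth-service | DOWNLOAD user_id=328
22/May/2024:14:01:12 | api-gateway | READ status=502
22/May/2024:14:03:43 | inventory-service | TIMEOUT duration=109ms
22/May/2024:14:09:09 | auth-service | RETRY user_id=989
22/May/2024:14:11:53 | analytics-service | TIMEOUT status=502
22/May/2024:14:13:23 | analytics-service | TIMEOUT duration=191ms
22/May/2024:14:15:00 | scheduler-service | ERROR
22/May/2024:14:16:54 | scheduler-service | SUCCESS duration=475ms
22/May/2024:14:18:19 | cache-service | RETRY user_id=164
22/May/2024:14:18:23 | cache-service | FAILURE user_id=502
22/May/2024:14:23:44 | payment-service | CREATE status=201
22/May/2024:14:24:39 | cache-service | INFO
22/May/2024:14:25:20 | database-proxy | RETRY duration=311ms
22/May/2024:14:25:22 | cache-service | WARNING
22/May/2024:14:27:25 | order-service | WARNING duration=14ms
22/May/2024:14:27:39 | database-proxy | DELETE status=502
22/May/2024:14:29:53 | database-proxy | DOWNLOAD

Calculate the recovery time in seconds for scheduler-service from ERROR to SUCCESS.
114

To calculate recovery time:

1. Find ERROR event for scheduler-service: 22/May/2024:14:15:00
2. Find next SUCCESS event for scheduler-service: 22/May/2024:14:16:54
3. Recovery time: 22/May/2024:14:16:54 - 22/May/2024:14:15:00 = 114 seconds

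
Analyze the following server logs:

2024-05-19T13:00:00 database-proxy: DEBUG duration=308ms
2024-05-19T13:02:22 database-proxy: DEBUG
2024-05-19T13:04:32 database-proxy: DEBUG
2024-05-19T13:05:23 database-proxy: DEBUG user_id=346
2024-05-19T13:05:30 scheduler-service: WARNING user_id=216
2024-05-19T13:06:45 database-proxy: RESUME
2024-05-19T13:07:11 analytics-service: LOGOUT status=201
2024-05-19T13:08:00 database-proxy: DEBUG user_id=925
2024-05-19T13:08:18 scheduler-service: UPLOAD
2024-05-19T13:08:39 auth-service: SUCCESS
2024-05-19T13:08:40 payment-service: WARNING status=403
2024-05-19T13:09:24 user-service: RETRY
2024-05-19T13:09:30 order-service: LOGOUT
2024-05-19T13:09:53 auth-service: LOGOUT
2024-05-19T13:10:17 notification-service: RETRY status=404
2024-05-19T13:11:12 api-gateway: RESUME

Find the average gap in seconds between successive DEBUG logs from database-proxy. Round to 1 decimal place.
120.0

To calculate average interval:

1. Find all DEBUG events for database-proxy in order
2. Calculate time gaps between consecutive events
3. Compute mean of gaps: 480 / 4 = 120.0 seconds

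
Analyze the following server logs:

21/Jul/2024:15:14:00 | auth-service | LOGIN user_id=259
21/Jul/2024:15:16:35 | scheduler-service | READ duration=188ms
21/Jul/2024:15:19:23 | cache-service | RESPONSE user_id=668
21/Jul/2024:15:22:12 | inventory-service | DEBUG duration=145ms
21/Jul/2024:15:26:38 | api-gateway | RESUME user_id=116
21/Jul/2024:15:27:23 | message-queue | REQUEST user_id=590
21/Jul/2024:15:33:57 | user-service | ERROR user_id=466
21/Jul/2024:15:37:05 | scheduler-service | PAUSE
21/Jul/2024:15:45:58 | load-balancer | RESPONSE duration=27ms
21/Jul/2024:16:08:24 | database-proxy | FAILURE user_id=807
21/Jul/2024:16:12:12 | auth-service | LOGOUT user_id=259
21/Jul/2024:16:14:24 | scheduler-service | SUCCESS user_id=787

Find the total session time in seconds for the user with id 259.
3492

To calculate session duration:

1. Find LOGIN event for user_id=259: 21/Jul/2024:15:14:00
2. Find LOGOUT event for user_id=259: 21/Jul/2024:16:12:12
3. Session duration: 21/Jul/2024:16:12:12 - 21/Jul/2024:15:14:00 = 3492 seconds (58 minutes)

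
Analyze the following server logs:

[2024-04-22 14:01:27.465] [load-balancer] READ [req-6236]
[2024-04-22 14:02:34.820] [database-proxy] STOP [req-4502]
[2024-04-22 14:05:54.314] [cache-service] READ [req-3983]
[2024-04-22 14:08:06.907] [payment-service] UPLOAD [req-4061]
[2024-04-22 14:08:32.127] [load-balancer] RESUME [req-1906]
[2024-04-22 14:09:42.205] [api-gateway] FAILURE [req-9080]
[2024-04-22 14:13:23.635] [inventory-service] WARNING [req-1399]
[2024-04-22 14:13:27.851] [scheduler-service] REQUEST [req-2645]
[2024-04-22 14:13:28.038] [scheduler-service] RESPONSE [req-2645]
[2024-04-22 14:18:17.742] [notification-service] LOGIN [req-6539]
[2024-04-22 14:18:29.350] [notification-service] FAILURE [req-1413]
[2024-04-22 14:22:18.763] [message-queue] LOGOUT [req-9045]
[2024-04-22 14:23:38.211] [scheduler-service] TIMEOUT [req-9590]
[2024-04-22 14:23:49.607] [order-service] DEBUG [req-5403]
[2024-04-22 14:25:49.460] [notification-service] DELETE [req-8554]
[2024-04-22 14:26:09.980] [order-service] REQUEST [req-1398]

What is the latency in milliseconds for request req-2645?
187

To calculate latency:

1. Find REQUEST with id req-2645: 2024-04-22 14:13:27.851
2. Find RESPONSE with id req-2645: 2024-04-22 14:13:28.038
3. Latency: 2024-04-22 14:13:28.038 - 2024-04-22 14:13:27.851 = 187ms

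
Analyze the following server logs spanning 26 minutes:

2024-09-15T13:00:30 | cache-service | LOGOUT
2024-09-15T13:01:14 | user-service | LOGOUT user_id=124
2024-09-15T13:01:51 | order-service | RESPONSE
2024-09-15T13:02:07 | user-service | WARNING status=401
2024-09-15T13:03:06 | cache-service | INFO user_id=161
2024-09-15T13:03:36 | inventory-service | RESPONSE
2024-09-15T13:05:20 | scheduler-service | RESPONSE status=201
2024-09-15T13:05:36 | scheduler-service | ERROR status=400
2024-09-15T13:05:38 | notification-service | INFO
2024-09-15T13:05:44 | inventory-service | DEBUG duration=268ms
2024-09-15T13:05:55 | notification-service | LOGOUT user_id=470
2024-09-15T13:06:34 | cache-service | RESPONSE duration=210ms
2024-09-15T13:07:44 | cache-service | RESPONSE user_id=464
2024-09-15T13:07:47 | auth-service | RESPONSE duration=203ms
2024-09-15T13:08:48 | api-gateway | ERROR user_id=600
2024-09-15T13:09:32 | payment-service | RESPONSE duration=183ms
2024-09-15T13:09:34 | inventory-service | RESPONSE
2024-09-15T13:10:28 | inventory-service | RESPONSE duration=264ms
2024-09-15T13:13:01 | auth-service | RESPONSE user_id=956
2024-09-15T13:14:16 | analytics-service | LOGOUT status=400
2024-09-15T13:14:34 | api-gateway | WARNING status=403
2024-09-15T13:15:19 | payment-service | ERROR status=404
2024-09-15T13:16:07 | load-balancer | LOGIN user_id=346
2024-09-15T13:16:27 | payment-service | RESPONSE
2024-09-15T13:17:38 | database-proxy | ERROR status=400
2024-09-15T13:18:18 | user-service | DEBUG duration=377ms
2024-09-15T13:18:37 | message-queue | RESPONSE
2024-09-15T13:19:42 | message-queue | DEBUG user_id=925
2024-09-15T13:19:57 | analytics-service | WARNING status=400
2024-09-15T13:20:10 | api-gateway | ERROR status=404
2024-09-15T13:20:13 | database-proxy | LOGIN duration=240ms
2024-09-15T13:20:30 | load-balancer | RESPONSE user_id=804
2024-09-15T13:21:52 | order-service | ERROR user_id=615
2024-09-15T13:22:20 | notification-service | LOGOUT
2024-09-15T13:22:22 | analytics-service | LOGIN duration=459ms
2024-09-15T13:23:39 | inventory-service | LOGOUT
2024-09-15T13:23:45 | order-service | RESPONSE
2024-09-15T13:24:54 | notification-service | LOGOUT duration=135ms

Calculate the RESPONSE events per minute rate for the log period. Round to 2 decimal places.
0.54

To calculate the rate:

1. Count total RESPONSE events: 14
2. Total time period: 26 minutes
3. Rate = 14 / 26 = 0.54 events per minute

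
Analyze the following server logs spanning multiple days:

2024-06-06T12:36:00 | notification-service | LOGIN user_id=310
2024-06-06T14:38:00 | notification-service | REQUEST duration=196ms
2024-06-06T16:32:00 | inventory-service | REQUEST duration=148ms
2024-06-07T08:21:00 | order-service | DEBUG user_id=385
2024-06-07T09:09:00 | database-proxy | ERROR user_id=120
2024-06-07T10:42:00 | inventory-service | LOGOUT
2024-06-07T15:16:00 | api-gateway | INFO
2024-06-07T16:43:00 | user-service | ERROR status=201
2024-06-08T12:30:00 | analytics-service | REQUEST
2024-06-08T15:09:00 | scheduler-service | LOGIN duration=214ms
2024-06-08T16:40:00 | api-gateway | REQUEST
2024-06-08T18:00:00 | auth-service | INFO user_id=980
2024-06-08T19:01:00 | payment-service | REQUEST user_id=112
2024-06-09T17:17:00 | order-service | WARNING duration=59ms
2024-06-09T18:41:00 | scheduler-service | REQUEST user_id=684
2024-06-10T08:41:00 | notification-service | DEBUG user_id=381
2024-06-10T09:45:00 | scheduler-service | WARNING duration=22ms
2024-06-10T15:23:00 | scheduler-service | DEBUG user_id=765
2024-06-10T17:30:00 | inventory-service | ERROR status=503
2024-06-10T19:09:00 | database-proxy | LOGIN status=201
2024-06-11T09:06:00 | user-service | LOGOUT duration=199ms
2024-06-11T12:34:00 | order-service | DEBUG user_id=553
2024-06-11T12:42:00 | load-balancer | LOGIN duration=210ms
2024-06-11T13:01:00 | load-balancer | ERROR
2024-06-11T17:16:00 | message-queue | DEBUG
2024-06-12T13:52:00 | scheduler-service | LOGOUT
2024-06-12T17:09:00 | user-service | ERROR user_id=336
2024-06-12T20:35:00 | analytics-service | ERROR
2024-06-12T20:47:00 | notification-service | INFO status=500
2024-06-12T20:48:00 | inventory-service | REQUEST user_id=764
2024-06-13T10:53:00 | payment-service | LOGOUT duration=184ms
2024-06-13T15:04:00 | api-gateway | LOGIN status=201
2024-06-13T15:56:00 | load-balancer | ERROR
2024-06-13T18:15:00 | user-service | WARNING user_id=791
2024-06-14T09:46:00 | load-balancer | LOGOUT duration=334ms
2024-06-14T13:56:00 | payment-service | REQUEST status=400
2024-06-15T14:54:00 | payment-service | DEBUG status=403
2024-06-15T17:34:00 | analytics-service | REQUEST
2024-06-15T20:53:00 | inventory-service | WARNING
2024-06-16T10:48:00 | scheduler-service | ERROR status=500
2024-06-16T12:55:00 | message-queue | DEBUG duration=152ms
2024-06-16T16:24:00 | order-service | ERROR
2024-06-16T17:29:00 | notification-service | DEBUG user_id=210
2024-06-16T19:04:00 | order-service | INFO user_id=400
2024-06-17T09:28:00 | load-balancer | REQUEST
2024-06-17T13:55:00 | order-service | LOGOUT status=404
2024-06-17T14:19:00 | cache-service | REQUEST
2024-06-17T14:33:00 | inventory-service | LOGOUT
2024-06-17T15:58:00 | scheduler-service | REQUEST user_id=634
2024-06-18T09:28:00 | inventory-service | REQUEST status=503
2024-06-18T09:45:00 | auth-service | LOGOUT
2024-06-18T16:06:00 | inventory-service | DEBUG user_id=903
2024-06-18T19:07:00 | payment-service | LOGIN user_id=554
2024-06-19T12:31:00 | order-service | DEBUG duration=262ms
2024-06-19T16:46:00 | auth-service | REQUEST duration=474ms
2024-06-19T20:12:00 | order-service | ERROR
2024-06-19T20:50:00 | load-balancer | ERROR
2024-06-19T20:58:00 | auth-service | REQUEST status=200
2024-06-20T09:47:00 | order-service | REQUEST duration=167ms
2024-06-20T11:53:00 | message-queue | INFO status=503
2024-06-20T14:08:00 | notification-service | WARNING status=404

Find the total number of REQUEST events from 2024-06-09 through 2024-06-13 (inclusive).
2

To filter by date range:

1. Date range: 2024-06-09 through 2024-06-13, both dates inclusive
2. Filter for REQUEST events whose date falls in this range
3. Count matching events: 2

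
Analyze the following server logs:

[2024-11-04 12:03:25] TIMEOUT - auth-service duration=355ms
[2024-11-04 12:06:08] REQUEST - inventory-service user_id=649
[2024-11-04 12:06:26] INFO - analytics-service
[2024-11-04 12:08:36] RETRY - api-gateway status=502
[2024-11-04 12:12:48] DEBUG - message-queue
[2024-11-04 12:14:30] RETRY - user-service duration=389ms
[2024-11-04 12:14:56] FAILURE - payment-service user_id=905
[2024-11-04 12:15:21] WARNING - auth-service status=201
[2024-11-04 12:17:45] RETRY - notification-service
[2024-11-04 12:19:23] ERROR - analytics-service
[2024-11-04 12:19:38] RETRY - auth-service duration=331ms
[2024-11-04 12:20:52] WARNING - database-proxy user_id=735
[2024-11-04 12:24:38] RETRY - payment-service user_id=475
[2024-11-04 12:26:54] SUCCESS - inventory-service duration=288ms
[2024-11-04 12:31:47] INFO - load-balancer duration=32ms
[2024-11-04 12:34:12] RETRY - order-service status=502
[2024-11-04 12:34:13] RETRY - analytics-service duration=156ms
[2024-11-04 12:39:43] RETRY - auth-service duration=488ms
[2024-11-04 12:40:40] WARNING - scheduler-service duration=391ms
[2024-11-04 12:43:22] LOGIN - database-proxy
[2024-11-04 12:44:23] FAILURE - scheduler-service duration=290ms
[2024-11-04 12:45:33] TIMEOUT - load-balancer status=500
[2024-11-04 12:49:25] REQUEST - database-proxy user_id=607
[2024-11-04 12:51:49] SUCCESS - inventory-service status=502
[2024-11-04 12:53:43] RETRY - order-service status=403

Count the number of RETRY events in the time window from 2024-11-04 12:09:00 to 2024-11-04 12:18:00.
2

To count events in the time window:

1. Window boundaries: 2024-11-04 12:09:00 to 2024-11-04 12:18:00
2. Filter for RETRY events within this window
3. Count matching events: 2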